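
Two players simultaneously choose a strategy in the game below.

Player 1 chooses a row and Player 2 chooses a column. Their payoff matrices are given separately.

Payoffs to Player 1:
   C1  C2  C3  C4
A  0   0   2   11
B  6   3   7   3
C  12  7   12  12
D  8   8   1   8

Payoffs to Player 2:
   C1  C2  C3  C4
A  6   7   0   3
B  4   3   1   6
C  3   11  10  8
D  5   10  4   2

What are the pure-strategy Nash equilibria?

(D, C2)

Mark each player's best response to every combination of opponents' strategies; a profile where every player is best-responding is a pure Nash equilibrium.
Player 1 against C1: payoffs 0, 6, 12, 8 → best response C.
Player 1 against C2: payoffs 0, 3, 7, 8 → best response D.
Player 1 against C3: payoffs 2, 7, 12, 1 → best response C.
Player 1 against C4: payoffs 11, 3, 12, 8 → best response C.
Player 2 against A: payoffs 6, 7, 0, 3 → best response C2.
Player 2 against B: payoffs 4, 3, 1, 6 → best response C4.
Player 2 against C: payoffs 3, 11, 10, 8 → best response C2.
Player 2 against D: payoffs 5, 10, 4, 2 → best response C2.
Mutual best responses: (D, C2).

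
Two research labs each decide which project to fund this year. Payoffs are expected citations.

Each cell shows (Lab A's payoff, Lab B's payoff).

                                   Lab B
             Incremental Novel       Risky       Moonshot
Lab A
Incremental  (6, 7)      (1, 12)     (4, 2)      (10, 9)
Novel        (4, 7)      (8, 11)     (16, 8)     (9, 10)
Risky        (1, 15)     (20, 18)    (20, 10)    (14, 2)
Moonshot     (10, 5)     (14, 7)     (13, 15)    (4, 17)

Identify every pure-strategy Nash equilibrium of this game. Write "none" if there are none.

The unique pure-strategy Nash equilibrium is (Risky, Novel).

(Incremental, Incremental): Lab A can switch to Moonshot (6 → 10). Not NE.
(Incremental, Novel): Lab A can switch to Novel (1 → 8). Not NE.
(Incremental, Risky): Lab A can switch to Novel (4 → 16). Not NE.
(Incremental, Moonshot): Lab A can switch to Risky (10 → 14). Not NE.
(Novel, Incremental): Lab A can switch to Incremental (4 → 6). Not NE.
(Novel, Novel): Lab A can switch to Risky (8 → 20). Not NE.
(Novel, Risky): Lab A can switch to Risky (16 → 20). Not NE.
(Novel, Moonshot): Lab A can switch to Incremental (9 → 10). Not NE.
(Risky, Incremental): Lab A can switch to Incremental (1 → 6). Not NE.
(Risky, Novel): Lab A gets 20, best alternative 14; Lab B gets 18, best alternative 15. No profitable deviation — NE.
(Risky, Risky): Lab B can switch to Incremental (10 → 15). Not NE.
(The remaining 5 profiles each have a profitable deviation by the same check.)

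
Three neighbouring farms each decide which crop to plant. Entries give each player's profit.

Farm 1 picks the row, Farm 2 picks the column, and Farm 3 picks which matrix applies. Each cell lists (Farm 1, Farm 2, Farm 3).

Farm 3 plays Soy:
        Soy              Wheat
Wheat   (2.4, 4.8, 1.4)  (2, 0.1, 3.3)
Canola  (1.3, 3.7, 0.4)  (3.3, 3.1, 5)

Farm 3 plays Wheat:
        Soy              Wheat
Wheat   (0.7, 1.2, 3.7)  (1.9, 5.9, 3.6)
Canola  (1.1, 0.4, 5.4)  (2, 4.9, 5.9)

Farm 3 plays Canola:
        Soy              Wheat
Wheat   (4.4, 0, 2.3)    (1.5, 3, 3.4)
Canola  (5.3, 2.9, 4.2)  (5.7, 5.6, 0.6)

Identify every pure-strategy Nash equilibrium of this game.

(Canola, Wheat, Wheat)

For each strategy profile, look for a profitable unilateral deviation.
(Wheat, Soy, Soy): Farm 3 can switch to Wheat (1.4 → 3.7). Not NE.
(Wheat, Soy, Wheat): Farm 1 can switch to Canola (0.7 → 1.1). Not NE.
(Wheat, Soy, Canola): Farm 1 can switch to Canola (4.4 → 5.3). Not NE.
(Wheat, Wheat, Soy): Farm 1 can switch to Canola (2 → 3.3). Not NE.
(Wheat, Wheat, Wheat): Farm 1 can switch to Canola (1.9 → 2). Not NE.
(Wheat, Wheat, Canola): Farm 1 can switch to Canola (1.5 → 5.7). Not NE.
(Canola, Soy, Soy): Farm 1 can switch to Wheat (1.3 → 2.4). Not NE.
(Canola, Soy, Wheat): Farm 2 can switch to Wheat (0.4 → 4.9). Not NE.
(Canola, Soy, Canola): Farm 2 can switch to Wheat (2.9 → 5.6). Not NE.
(Canola, Wheat, Soy): Farm 2 can switch to Soy (3.1 → 3.7). Not NE.
(Canola, Wheat, Wheat): Farm 1 gets 2, best alternative 1.9; Farm 2 gets 4.9, best alternative 0.4; Farm 3 gets 5.9, best alternative 5. No profitable deviation — NE.
(Canola, Wheat, Canola): Farm 3 can switch to Soy (0.6 → 5). Not NE.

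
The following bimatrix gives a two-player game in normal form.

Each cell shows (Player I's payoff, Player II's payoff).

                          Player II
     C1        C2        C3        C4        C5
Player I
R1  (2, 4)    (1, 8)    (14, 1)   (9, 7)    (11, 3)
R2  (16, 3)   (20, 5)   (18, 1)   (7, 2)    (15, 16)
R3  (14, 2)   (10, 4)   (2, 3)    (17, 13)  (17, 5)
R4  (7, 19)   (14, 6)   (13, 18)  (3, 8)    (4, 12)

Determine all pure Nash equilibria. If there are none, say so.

Player I against C1: payoffs 2, 16, 14, 7 → best response R2.
Player I against C2: payoffs 1, 20, 10, 14 → best response R2.
Player I against C3: payoffs 14, 18, 2, 13 → best response R2.
Player I against C4: payoffs 9, 7, 17, 3 → best response R3.
Player I against C5: payoffs 11, 15, 17, 4 → best response R3.
Player II against R1: payoffs 4, 8, 1, 7, 3 → best response C2.
Player II against R2: payoffs 3, 5, 1, 2, 16 → best response C5.
Player II against R3: payoffs 2, 4, 3, 13, 5 → best response C4.
Player II against R4: payoffs 19, 6, 18, 8, 12 → best response C1.
Mutual best responses: (R3, C4).

(R3, C4)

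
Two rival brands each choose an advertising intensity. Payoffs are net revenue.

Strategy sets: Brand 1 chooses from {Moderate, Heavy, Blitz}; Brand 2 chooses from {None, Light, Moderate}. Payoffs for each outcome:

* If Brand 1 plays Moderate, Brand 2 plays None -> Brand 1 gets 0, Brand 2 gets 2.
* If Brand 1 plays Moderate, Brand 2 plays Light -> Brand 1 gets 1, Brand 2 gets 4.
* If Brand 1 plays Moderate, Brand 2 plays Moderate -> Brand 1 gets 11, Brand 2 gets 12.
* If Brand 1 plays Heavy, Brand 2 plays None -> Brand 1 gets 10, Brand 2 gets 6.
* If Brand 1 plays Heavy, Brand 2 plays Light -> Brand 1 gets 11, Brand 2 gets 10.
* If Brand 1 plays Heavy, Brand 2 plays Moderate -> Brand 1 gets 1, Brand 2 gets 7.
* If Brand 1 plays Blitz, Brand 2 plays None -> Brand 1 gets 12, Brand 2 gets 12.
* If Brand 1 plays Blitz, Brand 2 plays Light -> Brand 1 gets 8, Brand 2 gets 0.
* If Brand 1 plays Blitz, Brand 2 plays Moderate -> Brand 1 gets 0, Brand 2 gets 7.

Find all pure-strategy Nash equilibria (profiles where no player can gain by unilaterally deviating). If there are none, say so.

Brand 1 against None: payoffs 0, 10, 12 → best response Blitz.
Brand 1 against Light: payoffs 1, 11, 8 → best response Heavy.
Brand 1 against Moderate: payoffs 11, 1, 0 → best response Moderate.
Brand 2 against Moderate: payoffs 2, 4, 12 → best response Moderate.
Brand 2 against Heavy: payoffs 6, 10, 7 → best response Light.
Brand 2 against Blitz: payoffs 12, 0, 7 → best response None.
Mutual best responses: (Moderate, Moderate); (Heavy, Light); (Blitz, None).

The pure Nash equilibria are (Moderate, Moderate), (Heavy, Light), (Blitz, None).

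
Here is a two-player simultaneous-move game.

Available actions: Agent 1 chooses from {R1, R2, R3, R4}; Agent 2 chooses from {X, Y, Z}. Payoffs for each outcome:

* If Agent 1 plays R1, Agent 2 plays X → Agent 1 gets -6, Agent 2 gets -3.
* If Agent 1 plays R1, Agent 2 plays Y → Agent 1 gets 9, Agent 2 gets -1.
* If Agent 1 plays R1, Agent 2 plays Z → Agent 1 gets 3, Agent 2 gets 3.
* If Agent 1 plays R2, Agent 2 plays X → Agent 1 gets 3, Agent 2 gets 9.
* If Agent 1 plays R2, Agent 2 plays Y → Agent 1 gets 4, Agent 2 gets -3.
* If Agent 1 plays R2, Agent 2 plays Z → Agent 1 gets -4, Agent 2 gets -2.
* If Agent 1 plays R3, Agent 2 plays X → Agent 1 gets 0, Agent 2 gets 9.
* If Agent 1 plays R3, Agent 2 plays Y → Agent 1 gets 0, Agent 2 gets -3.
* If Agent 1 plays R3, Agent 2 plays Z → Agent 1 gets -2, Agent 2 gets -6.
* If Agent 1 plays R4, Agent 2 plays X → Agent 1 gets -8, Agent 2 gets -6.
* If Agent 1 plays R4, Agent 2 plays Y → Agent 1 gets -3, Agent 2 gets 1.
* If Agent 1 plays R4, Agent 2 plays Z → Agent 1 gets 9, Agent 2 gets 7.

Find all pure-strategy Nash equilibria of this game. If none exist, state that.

Mark each player's best response to every combination of opponents' strategies; a profile where every player is best-responding is a pure Nash equilibrium.
Agent 1 against X: payoffs -6, 3, 0, -8 → best response R2.
Agent 1 against Y: payoffs 9, 4, 0, -3 → best response R1.
Agent 1 against Z: payoffs 3, -4, -2, 9 → best response R4.
Agent 2 against R1: payoffs -3, -1, 3 → best response Z.
Agent 2 against R2: payoffs 9, -3, -2 → best response X.
Agent 2 against R3: payoffs 9, -3, -6 → best response X.
Agent 2 against R4: payoffs -6, 1, 7 → best response Z.
Mutual best responses: (R2, X); (R4, Z).

Pure-strategy Nash equilibria: (R2, X), (R4, Z)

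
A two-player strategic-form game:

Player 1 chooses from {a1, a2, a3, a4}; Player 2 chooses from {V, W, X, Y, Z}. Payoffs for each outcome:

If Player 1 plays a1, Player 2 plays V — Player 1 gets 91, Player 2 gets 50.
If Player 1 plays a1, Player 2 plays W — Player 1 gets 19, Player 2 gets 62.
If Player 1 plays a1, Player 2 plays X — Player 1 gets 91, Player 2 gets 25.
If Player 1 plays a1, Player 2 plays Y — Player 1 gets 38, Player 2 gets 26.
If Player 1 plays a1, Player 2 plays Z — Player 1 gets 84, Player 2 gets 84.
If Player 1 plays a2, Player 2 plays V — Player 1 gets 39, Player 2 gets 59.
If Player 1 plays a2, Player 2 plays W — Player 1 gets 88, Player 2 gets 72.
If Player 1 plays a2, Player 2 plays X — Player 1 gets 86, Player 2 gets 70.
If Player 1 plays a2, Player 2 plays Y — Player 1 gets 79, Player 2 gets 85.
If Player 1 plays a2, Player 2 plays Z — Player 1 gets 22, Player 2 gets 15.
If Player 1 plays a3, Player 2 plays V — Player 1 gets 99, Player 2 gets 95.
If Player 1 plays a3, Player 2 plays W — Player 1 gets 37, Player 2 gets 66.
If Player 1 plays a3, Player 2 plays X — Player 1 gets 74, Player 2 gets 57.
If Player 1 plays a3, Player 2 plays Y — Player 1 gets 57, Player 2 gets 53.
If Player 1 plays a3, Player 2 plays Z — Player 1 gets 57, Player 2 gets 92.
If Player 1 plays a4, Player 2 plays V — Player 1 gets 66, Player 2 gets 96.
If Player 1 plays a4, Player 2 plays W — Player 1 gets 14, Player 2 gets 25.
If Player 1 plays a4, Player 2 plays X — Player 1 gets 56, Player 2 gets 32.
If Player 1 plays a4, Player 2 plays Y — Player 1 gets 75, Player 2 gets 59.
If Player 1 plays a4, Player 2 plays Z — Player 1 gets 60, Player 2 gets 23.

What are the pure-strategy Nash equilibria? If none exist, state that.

(a1, Z), (a2, Y), (a3, V)

(a1, V): Player 1 can switch to a3 (91 → 99). Not NE.
(a1, W): Player 1 can switch to a2 (19 → 88). Not NE.
(a1, X): Player 2 can switch to V (25 → 50). Not NE.
(a1, Y): Player 1 can switch to a2 (38 → 79). Not NE.
(a1, Z): Player 1 gets 84, best alternative 60; Player 2 gets 84, best alternative 62. No profitable deviation — NE.
(a2, V): Player 1 can switch to a1 (39 → 91). Not NE.
(a2, W): Player 2 can switch to Y (72 → 85). Not NE.
(a2, X): Player 1 can switch to a1 (86 → 91). Not NE.
(a2, Y): Player 1 gets 79, best alternative 75; Player 2 gets 85, best alternative 72. No profitable deviation — NE.
(a2, Z): Player 1 can switch to a1 (22 → 84). Not NE.
(a3, V): Player 1 gets 99, best alternative 91; Player 2 gets 95, best alternative 92. No profitable deviation — NE.
(The remaining 9 profiles each have a profitable deviation by the same check.)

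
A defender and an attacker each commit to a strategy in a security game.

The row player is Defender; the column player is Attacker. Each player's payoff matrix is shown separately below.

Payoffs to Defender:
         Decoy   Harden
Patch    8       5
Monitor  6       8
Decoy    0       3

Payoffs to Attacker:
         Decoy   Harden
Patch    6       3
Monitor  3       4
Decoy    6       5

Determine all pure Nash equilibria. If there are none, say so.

Mark each player's best response to every combination of opponents' strategies; a profile where every player is best-responding is a pure Nash equilibrium.
Defender against Decoy: payoffs 8, 6, 0 → best response Patch.
Defender against Harden: payoffs 5, 8, 3 → best response Monitor.
Attacker against Patch: payoffs 6, 3 → best response Decoy.
Attacker against Monitor: payoffs 3, 4 → best response Harden.
Attacker against Decoy: payoffs 6, 5 → best response Decoy.
Mutual best responses: (Patch, Decoy); (Monitor, Harden).

Pure-strategy Nash equilibria: (Patch, Decoy) and (Monitor, Harden)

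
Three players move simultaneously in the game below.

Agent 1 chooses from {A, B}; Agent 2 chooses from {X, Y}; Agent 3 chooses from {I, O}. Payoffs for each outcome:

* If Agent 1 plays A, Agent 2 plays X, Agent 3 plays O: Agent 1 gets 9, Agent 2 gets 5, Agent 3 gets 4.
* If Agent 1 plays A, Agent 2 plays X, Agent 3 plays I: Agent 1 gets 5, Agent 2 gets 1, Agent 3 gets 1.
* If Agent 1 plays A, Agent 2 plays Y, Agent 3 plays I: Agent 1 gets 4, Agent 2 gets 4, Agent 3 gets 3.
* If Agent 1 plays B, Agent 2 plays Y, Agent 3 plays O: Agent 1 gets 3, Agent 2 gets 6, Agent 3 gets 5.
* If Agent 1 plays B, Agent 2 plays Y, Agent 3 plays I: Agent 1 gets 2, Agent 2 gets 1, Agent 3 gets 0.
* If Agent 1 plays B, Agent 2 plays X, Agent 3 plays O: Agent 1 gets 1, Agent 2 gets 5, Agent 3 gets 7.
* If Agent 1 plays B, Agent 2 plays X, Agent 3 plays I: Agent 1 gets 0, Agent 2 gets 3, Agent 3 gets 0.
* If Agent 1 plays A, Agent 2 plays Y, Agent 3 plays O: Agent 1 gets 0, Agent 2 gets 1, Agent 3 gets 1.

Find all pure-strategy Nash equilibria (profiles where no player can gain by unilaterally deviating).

Agent 1 against (X, I): payoffs 5, 0 → best response A.
Agent 1 against (X, O): payoffs 9, 1 → best response A.
Agent 1 against (Y, I): payoffs 4, 2 → best response A.
Agent 1 against (Y, O): payoffs 0, 3 → best response B.
Agent 2 against (A, I): payoffs 1, 4 → best response Y.
Agent 2 against (A, O): payoffs 5, 1 → best response X.
Agent 2 against (B, I): payoffs 3, 1 → best response X.
Agent 2 against (B, O): payoffs 5, 6 → best response Y.
Agent 3 against (A, X): payoffs 1, 4 → best response O.
Agent 3 against (A, Y): payoffs 3, 1 → best response I.
Agent 3 against (B, X): payoffs 0, 7 → best response O.
Agent 3 against (B, Y): payoffs 0, 5 → best response O.
Mutual best responses: (A, X, O); (A, Y, I); (B, Y, O).

(A, X, O), (A, Y, I), (B, Y, O)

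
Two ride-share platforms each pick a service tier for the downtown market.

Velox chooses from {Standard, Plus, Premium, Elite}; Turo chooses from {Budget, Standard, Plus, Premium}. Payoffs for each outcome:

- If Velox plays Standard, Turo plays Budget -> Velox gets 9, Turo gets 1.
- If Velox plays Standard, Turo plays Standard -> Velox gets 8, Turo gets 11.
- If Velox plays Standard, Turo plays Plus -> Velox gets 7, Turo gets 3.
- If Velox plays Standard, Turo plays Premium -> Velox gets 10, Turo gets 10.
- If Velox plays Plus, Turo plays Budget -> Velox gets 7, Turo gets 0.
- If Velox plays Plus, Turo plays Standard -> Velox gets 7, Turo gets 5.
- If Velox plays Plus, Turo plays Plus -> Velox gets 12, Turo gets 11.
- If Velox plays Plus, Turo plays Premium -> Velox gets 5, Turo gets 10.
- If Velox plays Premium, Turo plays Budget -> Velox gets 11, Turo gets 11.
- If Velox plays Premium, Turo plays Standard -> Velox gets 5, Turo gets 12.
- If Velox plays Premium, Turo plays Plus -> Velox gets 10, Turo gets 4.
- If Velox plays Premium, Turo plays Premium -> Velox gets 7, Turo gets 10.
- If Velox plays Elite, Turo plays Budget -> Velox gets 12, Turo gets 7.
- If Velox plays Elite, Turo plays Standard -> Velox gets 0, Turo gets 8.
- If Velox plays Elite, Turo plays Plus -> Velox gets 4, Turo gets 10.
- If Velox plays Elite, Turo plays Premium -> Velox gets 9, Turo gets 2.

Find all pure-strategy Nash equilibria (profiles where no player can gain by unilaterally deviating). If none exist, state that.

(Standard, Standard); (Plus, Plus)

Check each profile: it is a Nash equilibrium iff no player can strictly gain by switching unilaterally.
(Standard, Budget): Velox can switch to Premium (9 → 11). Not NE.
(Standard, Standard): Velox gets 8, best alternative 7; Turo gets 11, best alternative 10. No profitable deviation — NE.
(Standard, Plus): Velox can switch to Plus (7 → 12). Not NE.
(Standard, Premium): Turo can switch to Standard (10 → 11). Not NE.
(Plus, Budget): Velox can switch to Standard (7 → 9). Not NE.
(Plus, Standard): Velox can switch to Standard (7 → 8). Not NE.
(Plus, Plus): Velox gets 12, best alternative 10; Turo gets 11, best alternative 10. No profitable deviation — NE.
(Plus, Premium): Velox can switch to Standard (5 → 10). Not NE.
(Premium, Budget): Velox can switch to Elite (11 → 12). Not NE.
(Premium, Standard): Velox can switch to Standard (5 → 8). Not NE.
(Premium, Plus): Velox can switch to Plus (10 → 12). Not NE.
(Premium, Premium): Velox can switch to Standard (7 → 10). Not NE.
(Elite, Budget): Turo can switch to Standard (7 → 8). Not NE.
(Elite, Standard): Velox can switch to Standard (0 → 8). Not NE.
(The remaining 2 profiles each have a profitable deviation by the same check.)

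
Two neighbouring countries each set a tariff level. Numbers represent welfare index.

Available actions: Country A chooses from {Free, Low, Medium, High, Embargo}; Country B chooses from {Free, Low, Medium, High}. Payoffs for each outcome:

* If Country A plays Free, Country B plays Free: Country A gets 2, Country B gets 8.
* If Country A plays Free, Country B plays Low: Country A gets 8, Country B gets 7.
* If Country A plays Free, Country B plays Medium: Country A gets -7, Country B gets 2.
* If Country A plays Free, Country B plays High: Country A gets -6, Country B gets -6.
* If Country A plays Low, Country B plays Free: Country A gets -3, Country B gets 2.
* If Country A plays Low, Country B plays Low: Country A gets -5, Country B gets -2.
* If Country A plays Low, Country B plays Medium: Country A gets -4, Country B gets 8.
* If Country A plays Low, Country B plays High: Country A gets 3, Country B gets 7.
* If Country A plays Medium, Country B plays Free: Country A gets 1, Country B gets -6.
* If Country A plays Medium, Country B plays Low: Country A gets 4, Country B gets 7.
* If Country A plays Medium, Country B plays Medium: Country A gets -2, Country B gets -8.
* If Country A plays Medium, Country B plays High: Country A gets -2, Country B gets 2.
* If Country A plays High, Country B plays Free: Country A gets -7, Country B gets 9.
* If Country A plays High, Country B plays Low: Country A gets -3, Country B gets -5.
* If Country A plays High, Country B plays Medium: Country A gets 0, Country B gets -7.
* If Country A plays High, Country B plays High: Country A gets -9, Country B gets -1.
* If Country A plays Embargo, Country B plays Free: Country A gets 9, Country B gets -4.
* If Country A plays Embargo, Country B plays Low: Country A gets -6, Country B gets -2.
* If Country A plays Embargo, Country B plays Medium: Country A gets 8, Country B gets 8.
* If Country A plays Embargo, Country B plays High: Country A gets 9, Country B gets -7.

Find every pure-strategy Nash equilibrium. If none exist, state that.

Country A against Free: payoffs 2, -3, 1, -7, 9 → best response Embargo.
Country A against Low: payoffs 8, -5, 4, -3, -6 → best response Free.
Country A against Medium: payoffs -7, -4, -2, 0, 8 → best response Embargo.
Country A against High: payoffs -6, 3, -2, -9, 9 → best response Embargo.
Country B against Free: payoffs 8, 7, 2, -6 → best response Free.
Country B against Low: payoffs 2, -2, 8, 7 → best response Medium.
Country B against Medium: payoffs -6, 7, -8, 2 → best response Low.
Country B against High: payoffs 9, -5, -7, -1 → best response Free.
Country B against Embargo: payoffs -4, -2, 8, -7 → best response Medium.
Mutual best responses: (Embargo, Medium).

The unique pure-strategy Nash equilibrium is (Embargo, Medium).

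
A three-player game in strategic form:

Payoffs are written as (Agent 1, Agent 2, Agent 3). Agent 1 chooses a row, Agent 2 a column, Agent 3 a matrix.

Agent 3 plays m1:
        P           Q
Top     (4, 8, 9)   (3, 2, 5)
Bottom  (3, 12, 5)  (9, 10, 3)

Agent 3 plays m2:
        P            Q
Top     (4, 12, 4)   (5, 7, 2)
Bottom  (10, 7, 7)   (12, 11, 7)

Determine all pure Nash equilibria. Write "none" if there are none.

Pure-strategy Nash equilibria: (Top, P, m1) and (Bottom, Q, m2)

Agent 1 against (P, m1): payoffs 4, 3 → best response Top.
Agent 1 against (P, m2): payoffs 4, 10 → best response Bottom.
Agent 1 against (Q, m1): payoffs 3, 9 → best response Bottom.
Agent 1 against (Q, m2): payoffs 5, 12 → best response Bottom.
Agent 2 against (Top, m1): payoffs 8, 2 → best response P.
Agent 2 against (Top, m2): payoffs 12, 7 → best response P.
Agent 2 against (Bottom, m1): payoffs 12, 10 → best response P.
Agent 2 against (Bottom, m2): payoffs 7, 11 → best response Q.
Agent 3 against (Top, P): payoffs 9, 4 → best response m1.
Agent 3 against (Top, Q): payoffs 5, 2 → best response m1.
Agent 3 against (Bottom, P): payoffs 5, 7 → best response m2.
Agent 3 against (Bottom, Q): payoffs 3, 7 → best response m2.
Mutual best responses: (Top, P, m1); (Bottom, Q, m2).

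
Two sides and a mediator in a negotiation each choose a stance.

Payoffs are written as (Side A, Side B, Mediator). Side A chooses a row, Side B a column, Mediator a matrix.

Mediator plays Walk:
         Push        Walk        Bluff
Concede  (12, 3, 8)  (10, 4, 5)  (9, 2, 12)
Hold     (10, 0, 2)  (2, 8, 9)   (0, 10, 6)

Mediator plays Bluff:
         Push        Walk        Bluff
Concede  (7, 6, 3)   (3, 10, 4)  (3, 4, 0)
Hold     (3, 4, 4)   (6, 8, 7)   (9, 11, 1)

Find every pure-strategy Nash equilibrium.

Pure NE: (Concede, Walk, Walk)

For each strategy profile, look for a profitable unilateral deviation.
(Concede, Push, Walk): Side B can switch to Walk (3 → 4). Not NE.
(Concede, Push, Bluff): Side B can switch to Walk (6 → 10). Not NE.
(Concede, Walk, Walk): Side A gets 10, best alternative 2; Side B gets 4, best alternative 3; Mediator gets 5, best alternative 4. No profitable deviation — NE.
(Concede, Walk, Bluff): Side A can switch to Hold (3 → 6). Not NE.
(Concede, Bluff, Walk): Side B can switch to Push (2 → 3). Not NE.
(Concede, Bluff, Bluff): Side A can switch to Hold (3 → 9). Not NE.
(Hold, Push, Walk): Side A can switch to Concede (10 → 12). Not NE.
(Hold, Push, Bluff): Side A can switch to Concede (3 → 7). Not NE.
(Hold, Walk, Walk): Side A can switch to Concede (2 → 10). Not NE.
(Hold, Walk, Bluff): Side B can switch to Bluff (8 → 11). Not NE.
(Hold, Bluff, Walk): Side A can switch to Concede (0 → 9). Not NE.
(The remaining 1 profile has a profitable deviation by the same check.)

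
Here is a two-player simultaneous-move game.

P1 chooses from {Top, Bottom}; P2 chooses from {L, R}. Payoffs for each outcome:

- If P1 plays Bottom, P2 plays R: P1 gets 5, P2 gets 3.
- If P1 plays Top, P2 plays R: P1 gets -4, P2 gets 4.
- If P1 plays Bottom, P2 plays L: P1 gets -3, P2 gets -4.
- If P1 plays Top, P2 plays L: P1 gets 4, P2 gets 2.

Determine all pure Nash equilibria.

(Bottom, R)

Check each profile: it is a Nash equilibrium iff no player can strictly gain by switching unilaterally.
(Top, L): P2 can switch to R (2 → 4). Not NE.
(Top, R): P1 can switch to Bottom (-4 → 5). Not NE.
(Bottom, L): P1 can switch to Top (-3 → 4). Not NE.
(Bottom, R): P1 gets 5, best alternative -4; P2 gets 3, best alternative -4. No profitable deviation — NE.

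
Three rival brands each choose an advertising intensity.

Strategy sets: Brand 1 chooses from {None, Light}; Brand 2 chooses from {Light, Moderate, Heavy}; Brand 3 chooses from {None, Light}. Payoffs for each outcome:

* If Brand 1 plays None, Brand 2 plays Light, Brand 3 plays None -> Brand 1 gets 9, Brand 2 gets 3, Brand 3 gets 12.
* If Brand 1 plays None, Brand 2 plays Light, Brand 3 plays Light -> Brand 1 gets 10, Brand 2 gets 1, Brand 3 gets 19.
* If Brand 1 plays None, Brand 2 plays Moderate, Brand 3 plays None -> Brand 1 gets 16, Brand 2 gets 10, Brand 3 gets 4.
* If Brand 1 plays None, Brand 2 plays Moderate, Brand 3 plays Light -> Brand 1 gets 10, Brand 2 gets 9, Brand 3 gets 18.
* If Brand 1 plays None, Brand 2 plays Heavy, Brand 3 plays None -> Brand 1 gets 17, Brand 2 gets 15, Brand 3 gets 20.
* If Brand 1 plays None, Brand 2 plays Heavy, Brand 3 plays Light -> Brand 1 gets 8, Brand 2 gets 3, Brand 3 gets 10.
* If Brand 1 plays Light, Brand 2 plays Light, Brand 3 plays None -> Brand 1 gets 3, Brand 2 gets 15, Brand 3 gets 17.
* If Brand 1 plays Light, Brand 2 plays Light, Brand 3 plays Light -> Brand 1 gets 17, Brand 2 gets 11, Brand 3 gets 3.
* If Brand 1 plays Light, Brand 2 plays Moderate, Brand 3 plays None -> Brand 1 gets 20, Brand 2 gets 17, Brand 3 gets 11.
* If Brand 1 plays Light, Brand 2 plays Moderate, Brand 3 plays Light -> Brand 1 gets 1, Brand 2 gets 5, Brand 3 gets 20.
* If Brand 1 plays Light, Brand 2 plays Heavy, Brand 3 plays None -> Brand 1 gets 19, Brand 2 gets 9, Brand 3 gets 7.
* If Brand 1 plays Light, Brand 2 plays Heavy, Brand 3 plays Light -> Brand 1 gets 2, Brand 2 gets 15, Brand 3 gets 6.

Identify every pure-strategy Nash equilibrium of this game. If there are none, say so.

(None, Moderate, Light)

For each strategy profile, look for a profitable unilateral deviation.
(None, Light, None): Brand 2 can switch to Moderate (3 → 10). Not NE.
(None, Light, Light): Brand 1 can switch to Light (10 → 17). Not NE.
(None, Moderate, None): Brand 1 can switch to Light (16 → 20). Not NE.
(None, Moderate, Light): Brand 1 gets 10, best alternative 1; Brand 2 gets 9, best alternative 3; Brand 3 gets 18, best alternative 4. No profitable deviation — NE.
(None, Heavy, None): Brand 1 can switch to Light (17 → 19). Not NE.
(None, Heavy, Light): Brand 2 can switch to Moderate (3 → 9). Not NE.
(Light, Light, None): Brand 1 can switch to None (3 → 9). Not NE.
(Light, Light, Light): Brand 2 can switch to Heavy (11 → 15). Not NE.
(Light, Moderate, None): Brand 3 can switch to Light (11 → 20). Not NE.
(The remaining 3 profiles each have a profitable deviation by the same check.)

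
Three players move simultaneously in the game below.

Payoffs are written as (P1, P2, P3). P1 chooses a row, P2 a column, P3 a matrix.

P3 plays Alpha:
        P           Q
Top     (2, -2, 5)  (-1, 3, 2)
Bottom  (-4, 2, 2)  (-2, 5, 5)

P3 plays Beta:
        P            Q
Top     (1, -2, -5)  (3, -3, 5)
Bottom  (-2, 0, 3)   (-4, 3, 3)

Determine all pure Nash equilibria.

Mark each player's best response to every combination of opponents' strategies; a profile where every player is best-responding is a pure Nash equilibrium.
P1 against (P, Alpha): payoffs 2, -4 → best response Top.
P1 against (P, Beta): payoffs 1, -2 → best response Top.
P1 against (Q, Alpha): payoffs -1, -2 → best response Top.
P1 against (Q, Beta): payoffs 3, -4 → best response Top.
P2 against (Top, Alpha): payoffs -2, 3 → best response Q.
P2 against (Top, Beta): payoffs -2, -3 → best response P.
P2 against (Bottom, Alpha): payoffs 2, 5 → best response Q.
P2 against (Bottom, Beta): payoffs 0, 3 → best response Q.
P3 against (Top, P): payoffs 5, -5 → best response Alpha.
P3 against (Top, Q): payoffs 2, 5 → best response Beta.
P3 against (Bottom, P): payoffs 2, 3 → best response Beta.
P3 against (Bottom, Q): payoffs 5, 3 → best response Alpha.
No profile is a mutual best response for all players.

This game has no pure Nash equilibrium.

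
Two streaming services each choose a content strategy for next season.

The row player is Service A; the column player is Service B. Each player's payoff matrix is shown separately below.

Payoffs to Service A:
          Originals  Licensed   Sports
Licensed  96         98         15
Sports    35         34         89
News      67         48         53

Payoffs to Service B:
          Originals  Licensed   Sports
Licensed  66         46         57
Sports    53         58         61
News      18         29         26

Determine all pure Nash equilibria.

(Licensed, Originals): Service A gets 96, best alternative 67; Service B gets 66, best alternative 57. No profitable deviation — NE.
(Licensed, Licensed): Service B can switch to Originals (46 → 66). Not NE.
(Licensed, Sports): Service A can switch to Sports (15 → 89). Not NE.
(Sports, Originals): Service A can switch to Licensed (35 → 96). Not NE.
(Sports, Licensed): Service A can switch to Licensed (34 → 98). Not NE.
(Sports, Sports): Service A gets 89, best alternative 53; Service B gets 61, best alternative 58. No profitable deviation — NE.
(News, Originals): Service A can switch to Licensed (67 → 96). Not NE.
(News, Licensed): Service A can switch to Licensed (48 → 98). Not NE.
(News, Sports): Service A can switch to Sports (53 → 89). Not NE.

Pure-strategy Nash equilibria: (Licensed, Originals); (Sports, Sports)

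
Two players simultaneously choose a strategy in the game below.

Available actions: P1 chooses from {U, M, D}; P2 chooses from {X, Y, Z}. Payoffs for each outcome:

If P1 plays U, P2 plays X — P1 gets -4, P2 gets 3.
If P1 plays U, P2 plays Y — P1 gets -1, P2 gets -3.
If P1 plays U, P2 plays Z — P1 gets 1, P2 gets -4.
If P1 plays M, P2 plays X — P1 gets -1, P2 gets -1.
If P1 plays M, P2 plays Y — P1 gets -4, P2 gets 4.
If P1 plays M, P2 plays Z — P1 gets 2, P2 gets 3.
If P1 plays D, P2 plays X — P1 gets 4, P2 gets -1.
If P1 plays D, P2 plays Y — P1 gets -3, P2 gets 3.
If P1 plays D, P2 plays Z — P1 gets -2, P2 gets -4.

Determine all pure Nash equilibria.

P1 against X: payoffs -4, -1, 4 → best response D.
P1 against Y: payoffs -1, -4, -3 → best response U.
P1 against Z: payoffs 1, 2, -2 → best response M.
P2 against U: payoffs 3, -3, -4 → best response X.
P2 against M: payoffs -1, 4, 3 → best response Y.
P2 against D: payoffs -1, 3, -4 → best response Y.
No profile is a mutual best response for all players.

none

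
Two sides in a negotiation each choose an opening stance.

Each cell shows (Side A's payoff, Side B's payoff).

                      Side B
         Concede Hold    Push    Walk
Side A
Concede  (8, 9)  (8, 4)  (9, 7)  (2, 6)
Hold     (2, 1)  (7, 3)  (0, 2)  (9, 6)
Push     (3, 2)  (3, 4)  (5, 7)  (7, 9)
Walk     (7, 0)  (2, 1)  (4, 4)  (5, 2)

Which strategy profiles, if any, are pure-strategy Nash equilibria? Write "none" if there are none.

Pure-strategy Nash equilibria: (Concede, Concede), (Hold, Walk)

(Concede, Concede): Side A gets 8, best alternative 7; Side B gets 9, best alternative 7. No profitable deviation — NE.
(Concede, Hold): Side B can switch to Concede (4 → 9). Not NE.
(Concede, Push): Side B can switch to Concede (7 → 9). Not NE.
(Concede, Walk): Side A can switch to Hold (2 → 9). Not NE.
(Hold, Concede): Side A can switch to Concede (2 → 8). Not NE.
(Hold, Hold): Side A can switch to Concede (7 → 8). Not NE.
(Hold, Push): Side A can switch to Concede (0 → 9). Not NE.
(Hold, Walk): Side A gets 9, best alternative 7; Side B gets 6, best alternative 3. No profitable deviation — NE.
(Push, Concede): Side A can switch to Concede (3 → 8). Not NE.
(Push, Hold): Side A can switch to Concede (3 → 8). Not NE.
(Push, Push): Side A can switch to Concede (5 → 9). Not NE.
(Push, Walk): Side A can switch to Hold (7 → 9). Not NE.
(The remaining 4 profiles each have a profitable deviation by the same check.)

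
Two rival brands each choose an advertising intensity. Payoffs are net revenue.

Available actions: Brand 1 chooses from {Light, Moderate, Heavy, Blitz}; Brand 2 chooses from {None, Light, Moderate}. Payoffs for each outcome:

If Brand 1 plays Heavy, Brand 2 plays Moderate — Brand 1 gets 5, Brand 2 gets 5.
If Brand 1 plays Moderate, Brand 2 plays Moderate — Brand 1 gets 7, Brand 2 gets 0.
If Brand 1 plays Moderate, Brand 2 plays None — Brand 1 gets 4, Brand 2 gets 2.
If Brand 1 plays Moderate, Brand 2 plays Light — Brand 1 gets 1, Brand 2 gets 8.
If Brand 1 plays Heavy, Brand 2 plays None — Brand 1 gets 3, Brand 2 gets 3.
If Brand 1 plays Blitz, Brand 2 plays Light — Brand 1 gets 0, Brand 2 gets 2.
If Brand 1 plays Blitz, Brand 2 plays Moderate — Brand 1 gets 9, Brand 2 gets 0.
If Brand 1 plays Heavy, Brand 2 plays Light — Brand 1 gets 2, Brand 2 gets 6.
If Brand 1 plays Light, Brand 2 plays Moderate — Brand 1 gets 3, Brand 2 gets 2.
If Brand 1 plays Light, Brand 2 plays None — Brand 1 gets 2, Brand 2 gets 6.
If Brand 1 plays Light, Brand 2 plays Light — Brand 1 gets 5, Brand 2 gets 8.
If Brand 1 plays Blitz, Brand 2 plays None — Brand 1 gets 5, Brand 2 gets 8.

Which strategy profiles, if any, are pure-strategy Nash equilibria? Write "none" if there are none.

Brand 1 against None: payoffs 2, 4, 3, 5 → best response Blitz.
Brand 1 against Light: payoffs 5, 1, 2, 0 → best response Light.
Brand 1 against Moderate: payoffs 3, 7, 5, 9 → best response Blitz.
Brand 2 against Light: payoffs 6, 8, 2 → best response Light.
Brand 2 against Moderate: payoffs 2, 8, 0 → best response Light.
Brand 2 against Heavy: payoffs 3, 6, 5 → best response Light.
Brand 2 against Blitz: payoffs 8, 2, 0 → best response None.
Mutual best responses: (Light, Light); (Blitz, None).

Pure-strategy Nash equilibria: (Light, Light) and (Blitz, None)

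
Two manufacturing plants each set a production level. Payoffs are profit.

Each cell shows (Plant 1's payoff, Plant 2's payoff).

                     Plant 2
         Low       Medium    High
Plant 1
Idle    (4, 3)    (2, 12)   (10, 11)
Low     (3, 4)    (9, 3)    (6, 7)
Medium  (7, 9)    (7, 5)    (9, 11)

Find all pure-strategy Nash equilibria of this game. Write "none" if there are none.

For each player, find the best response to each opponent profile; mutual best responses are the pure NE.
Plant 1 against Low: payoffs 4, 3, 7 → best response Medium.
Plant 1 against Medium: payoffs 2, 9, 7 → best response Low.
Plant 1 against High: payoffs 10, 6, 9 → best response Idle.
Plant 2 against Idle: payoffs 3, 12, 11 → best response Medium.
Plant 2 against Low: payoffs 4, 3, 7 → best response High.
Plant 2 against Medium: payoffs 9, 5, 11 → best response High.
No profile is a mutual best response for all players.

No pure-strategy Nash equilibrium.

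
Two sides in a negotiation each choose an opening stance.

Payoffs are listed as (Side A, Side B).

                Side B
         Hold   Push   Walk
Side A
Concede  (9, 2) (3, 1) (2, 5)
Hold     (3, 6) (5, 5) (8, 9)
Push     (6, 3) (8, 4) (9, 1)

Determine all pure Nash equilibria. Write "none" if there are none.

For each strategy profile, look for a profitable unilateral deviation.
(Concede, Hold): Side B can switch to Walk (2 → 5). Not NE.
(Concede, Push): Side A can switch to Hold (3 → 5). Not NE.
(Concede, Walk): Side A can switch to Hold (2 → 8). Not NE.
(Hold, Hold): Side A can switch to Concede (3 → 9). Not NE.
(Hold, Push): Side A can switch to Push (5 → 8). Not NE.
(Hold, Walk): Side A can switch to Push (8 → 9). Not NE.
(Push, Hold): Side A can switch to Concede (6 → 9). Not NE.
(Push, Push): Side A gets 8, best alternative 5; Side B gets 4, best alternative 3. No profitable deviation — NE.
(Push, Walk): Side B can switch to Hold (1 → 3). Not NE.

(Push, Push)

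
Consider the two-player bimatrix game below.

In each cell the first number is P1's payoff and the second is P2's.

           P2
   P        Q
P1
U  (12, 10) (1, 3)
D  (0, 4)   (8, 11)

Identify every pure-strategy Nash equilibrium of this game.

(U, P) and (D, Q)

P1 against P: payoffs 12, 0 → best response U.
P1 against Q: payoffs 1, 8 → best response D.
P2 against U: payoffs 10, 3 → best response P.
P2 against D: payoffs 4, 11 → best response Q.
Mutual best responses: (U, P); (D, Q).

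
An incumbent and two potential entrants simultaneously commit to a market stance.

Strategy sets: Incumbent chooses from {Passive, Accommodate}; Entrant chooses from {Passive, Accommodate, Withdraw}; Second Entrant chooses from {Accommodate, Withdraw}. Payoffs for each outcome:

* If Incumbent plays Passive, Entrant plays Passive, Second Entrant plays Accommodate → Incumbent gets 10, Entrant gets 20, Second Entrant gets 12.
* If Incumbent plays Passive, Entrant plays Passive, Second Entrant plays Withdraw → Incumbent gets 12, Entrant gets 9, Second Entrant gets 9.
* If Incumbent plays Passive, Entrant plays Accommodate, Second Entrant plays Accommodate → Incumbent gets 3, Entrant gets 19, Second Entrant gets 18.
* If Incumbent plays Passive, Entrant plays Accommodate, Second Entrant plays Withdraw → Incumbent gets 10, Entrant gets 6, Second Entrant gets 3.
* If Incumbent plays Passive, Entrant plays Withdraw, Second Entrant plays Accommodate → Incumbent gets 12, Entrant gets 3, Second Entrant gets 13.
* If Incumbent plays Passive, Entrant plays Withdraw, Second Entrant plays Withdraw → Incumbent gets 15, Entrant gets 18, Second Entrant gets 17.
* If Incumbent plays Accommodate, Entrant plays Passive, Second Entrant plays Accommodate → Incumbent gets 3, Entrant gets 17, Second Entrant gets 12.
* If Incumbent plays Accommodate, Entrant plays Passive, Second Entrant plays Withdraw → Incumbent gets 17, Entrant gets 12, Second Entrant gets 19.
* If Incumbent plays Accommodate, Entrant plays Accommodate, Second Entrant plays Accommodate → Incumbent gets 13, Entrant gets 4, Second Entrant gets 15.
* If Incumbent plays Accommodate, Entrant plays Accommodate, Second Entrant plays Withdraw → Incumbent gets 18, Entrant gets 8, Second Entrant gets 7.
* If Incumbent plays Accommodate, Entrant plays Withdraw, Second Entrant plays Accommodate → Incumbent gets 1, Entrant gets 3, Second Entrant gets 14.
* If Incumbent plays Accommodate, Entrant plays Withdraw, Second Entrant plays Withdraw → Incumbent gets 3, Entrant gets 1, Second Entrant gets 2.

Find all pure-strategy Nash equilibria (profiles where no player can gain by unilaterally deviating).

(Passive, Passive, Accommodate): Incumbent gets 10, best alternative 3; Entrant gets 20, best alternative 19; Second Entrant gets 12, best alternative 9. No profitable deviation — NE.
(Passive, Passive, Withdraw): Incumbent can switch to Accommodate (12 → 17). Not NE.
(Passive, Accommodate, Accommodate): Incumbent can switch to Accommodate (3 → 13). Not NE.
(Passive, Accommodate, Withdraw): Incumbent can switch to Accommodate (10 → 18). Not NE.
(Passive, Withdraw, Accommodate): Entrant can switch to Passive (3 → 20). Not NE.
(Passive, Withdraw, Withdraw): Incumbent gets 15, best alternative 3; Entrant gets 18, best alternative 9; Second Entrant gets 17, best alternative 13. No profitable deviation — NE.
(Accommodate, Passive, Accommodate): Incumbent can switch to Passive (3 → 10). Not NE.
(Accommodate, Passive, Withdraw): Incumbent gets 17, best alternative 12; Entrant gets 12, best alternative 8; Second Entrant gets 19, best alternative 12. No profitable deviation — NE.
(Accommodate, Accommodate, Accommodate): Entrant can switch to Passive (4 → 17). Not NE.
(Accommodate, Accommodate, Withdraw): Entrant can switch to Passive (8 → 12). Not NE.
(Accommodate, Withdraw, Accommodate): Incumbent can switch to Passive (1 → 12). Not NE.
(The remaining 1 profile has a profitable deviation by the same check.)

The pure Nash equilibria are (Passive, Passive, Accommodate), (Passive, Withdraw, Withdraw), (Accommodate, Passive, Withdraw).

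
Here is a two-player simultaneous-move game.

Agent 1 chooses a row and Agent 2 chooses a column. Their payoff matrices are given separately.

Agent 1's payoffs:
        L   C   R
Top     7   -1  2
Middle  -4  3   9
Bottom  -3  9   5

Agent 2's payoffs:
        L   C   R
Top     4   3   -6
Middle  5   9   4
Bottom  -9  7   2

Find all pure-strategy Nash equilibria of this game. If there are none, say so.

Pure-strategy Nash equilibria: (Top, L) and (Bottom, C)

Agent 1 against L: payoffs 7, -4, -3 → best response Top.
Agent 1 against C: payoffs -1, 3, 9 → best response Bottom.
Agent 1 against R: payoffs 2, 9, 5 → best response Middle.
Agent 2 against Top: payoffs 4, 3, -6 → best response L.
Agent 2 against Middle: payoffs 5, 9, 4 → best response C.
Agent 2 against Bottom: payoffs -9, 7, 2 → best response C.
Mutual best responses: (Top, L); (Bottom, C).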